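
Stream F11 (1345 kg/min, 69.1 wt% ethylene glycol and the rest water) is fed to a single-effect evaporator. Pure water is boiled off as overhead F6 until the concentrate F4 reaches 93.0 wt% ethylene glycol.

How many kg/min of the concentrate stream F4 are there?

999.3 kg/min

ethylene glycol is conserved: 1345×0.691 = 929.39 kg/min all reports to the concentrate.
Concentrate = 929.39/(target fraction) = 999.35 kg/min.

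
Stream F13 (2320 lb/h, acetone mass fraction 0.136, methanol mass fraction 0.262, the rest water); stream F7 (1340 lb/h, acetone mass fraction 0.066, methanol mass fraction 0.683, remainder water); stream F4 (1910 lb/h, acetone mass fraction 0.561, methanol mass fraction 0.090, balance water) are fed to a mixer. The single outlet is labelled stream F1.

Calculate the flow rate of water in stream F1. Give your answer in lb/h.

water out = water in = 2320×0.602 + 1340×0.251 + 1910×0.349 = 2399.6 lb/h.

2400 lb/h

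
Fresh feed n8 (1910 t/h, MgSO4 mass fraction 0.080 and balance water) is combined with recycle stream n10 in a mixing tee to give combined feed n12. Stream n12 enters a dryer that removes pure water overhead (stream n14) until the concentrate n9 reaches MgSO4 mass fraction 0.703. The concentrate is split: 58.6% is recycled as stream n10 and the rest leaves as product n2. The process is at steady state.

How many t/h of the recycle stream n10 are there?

307.7 t/h

Overall MgSO4 balance (none leaves overhead): MgSO4 in fresh feed = MgSO4 in product, i.e. 1910×0.080 = (1−0.586)·n9·0.703.
n9 = 152.8/(0.703×0.414) = 525.01 t/h.
Recycle n10 = 0.586×525.01 = 307.66 t/h.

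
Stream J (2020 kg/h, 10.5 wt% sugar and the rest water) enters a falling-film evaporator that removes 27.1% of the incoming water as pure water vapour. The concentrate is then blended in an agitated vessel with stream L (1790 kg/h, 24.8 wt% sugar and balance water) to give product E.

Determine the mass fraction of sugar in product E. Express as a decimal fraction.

Vapour removed = 0.271×0.895×2020 = 489.94 kg/h; concentrate = 1530.1 kg/h.
sugar reaching the mixer = 212.1 (from concentrate) + 1790×0.248 = 656.02 kg/h.
Product flow = 1530.1 + 1790 = 3320.1 kg/h; sugar fraction = 0.1976.

0.1976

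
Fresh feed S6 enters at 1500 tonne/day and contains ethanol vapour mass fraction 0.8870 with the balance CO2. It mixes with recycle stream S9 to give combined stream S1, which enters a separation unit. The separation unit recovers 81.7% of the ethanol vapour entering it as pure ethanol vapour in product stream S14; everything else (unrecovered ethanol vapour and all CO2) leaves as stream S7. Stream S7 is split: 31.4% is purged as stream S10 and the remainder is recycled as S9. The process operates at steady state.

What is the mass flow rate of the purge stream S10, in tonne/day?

256.9 tonne/day

CO2 enters only via S6 and leaves only via the purge: 1500×0.113 = 0.314×(CO2 in S7), and the separation unit passes all CO2, so CO2 in S1 = CO2 in S7 = 539.81 tonne/day.
ethanol vapour in S1: m_A = 1500×0.887 + (1−0.314)·(1−0.817)·m_A, so m_A = 1330.5/0.8745 = 1521.5 tonne/day.
S7 = (1−0.817)×1521.5 + 539.81 = 818.24 tonne/day.
Purge S10 = 0.314×818.24 = 256.93 tonne/day.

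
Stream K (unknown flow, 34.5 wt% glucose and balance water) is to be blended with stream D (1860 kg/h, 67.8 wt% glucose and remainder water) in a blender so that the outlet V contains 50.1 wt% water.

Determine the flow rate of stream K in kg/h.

2162 kg/h

Let K be the unknown flow. Total out = 1860 + K.
water balance: 598.92 + 0.655·K = 0.501·(1860 + K)
(0.655 − 0.501)·K = 0.501×1860 − 598.92 = 332.94
K = 332.94 / 0.154 = 2161.9 kg/h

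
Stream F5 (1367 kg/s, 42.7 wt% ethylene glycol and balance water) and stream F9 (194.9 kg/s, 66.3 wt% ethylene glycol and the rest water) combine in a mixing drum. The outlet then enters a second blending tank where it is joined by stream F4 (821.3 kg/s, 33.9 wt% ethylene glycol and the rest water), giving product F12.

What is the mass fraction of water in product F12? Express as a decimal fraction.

Overall, product flow = 2383.2 kg/s.
water in = 1367×0.573 + 194.9×0.337 + 821.3×0.661 = 1391.9 kg/s.
water fraction in F12 = 0.5840.

0.5840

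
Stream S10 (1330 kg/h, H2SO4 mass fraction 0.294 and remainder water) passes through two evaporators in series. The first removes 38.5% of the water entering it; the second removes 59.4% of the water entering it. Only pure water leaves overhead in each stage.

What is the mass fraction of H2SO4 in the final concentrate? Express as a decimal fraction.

water in feed = 1330×0.706 = 938.98 kg/h.
After stage 1: water left = (1−0.385)×938.98 = 577.47; stream total = 968.49 kg/h.
After stage 2: water left = (1−0.594)×577.47 = 234.45; final concentrate = 625.47 kg/h.
H2SO4 fraction = 391.02/625.47 = 0.625.

0.625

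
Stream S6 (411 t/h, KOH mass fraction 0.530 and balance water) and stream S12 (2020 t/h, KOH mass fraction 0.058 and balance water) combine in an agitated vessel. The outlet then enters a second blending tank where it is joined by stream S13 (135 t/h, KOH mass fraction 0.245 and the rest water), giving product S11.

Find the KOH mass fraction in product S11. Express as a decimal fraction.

Overall, product flow = 2566 t/h.
KOH in = 411×0.530 + 2020×0.058 + 135×0.245 = 368.07 t/h.
KOH fraction in S11 = 0.143.

0.143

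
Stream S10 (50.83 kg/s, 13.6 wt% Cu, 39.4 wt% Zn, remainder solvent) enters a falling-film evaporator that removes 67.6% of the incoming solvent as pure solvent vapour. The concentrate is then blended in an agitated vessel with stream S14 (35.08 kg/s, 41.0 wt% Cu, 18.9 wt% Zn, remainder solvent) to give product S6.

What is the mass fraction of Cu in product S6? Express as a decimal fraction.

Vapour removed = 0.676×0.470×50.83 = 16.15 kg/s; concentrate = 34.68 kg/s.
Cu reaching the mixer = 6.9129 (from concentrate) + 35.08×0.410 = 21.296 kg/s.
Product flow = 34.68 + 35.08 = 69.76 kg/s; Cu fraction = 0.305.

0.305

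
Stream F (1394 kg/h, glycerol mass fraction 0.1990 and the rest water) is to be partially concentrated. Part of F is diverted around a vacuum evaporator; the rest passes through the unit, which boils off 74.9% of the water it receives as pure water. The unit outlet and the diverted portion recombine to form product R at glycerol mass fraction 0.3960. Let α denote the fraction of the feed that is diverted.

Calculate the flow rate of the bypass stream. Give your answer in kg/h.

238.1 kg/h

All 1394×0.199 = 277.41 kg/h of glycerol reaches R, so R = 277.41/0.396 = 700.52 kg/h and vapour = 693.48 kg/h.
The evaporator receives (1−α)·1394 of feed at 0.801 water and removes 0.749 of that water:
0.749×0.801×(1−α)×1394 = 693.48
(1−α) = 693.48/836.33 = 0.8292;  α = 0.1708.
Bypass flow = 0.1708×1394 = 238.1 kg/h.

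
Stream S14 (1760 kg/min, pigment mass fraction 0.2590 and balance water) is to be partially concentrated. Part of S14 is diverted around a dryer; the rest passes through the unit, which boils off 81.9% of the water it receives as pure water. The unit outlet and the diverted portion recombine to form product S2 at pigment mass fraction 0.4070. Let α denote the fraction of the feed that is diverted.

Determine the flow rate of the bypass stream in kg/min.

705.4 kg/min

All 1760×0.259 = 455.84 kg/min of pigment reaches S2, so S2 = 455.84/0.407 = 1120 kg/min and vapour = 640 kg/min.
The evaporator receives (1−α)·1760 of feed at 0.741 water and removes 0.819 of that water:
0.819×0.741×(1−α)×1760 = 640
(1−α) = 640/1068.1 = 0.5992;  α = 0.4008.
Bypass flow = 0.4008×1760 = 705.42 kg/min.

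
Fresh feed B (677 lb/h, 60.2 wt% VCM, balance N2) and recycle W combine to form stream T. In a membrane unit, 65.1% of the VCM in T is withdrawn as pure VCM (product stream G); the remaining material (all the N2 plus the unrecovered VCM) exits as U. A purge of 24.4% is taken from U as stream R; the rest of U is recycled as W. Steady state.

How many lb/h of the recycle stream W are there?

N2 enters only via B and leaves only via the purge: 677×0.398 = 0.244×(N2 in U), and the membrane unit passes all N2, so N2 in T = N2 in U = 1104.3 lb/h.
VCM in T: m_A = 677×0.602 + (1−0.244)·(1−0.651)·m_A, so m_A = 407.55/0.7362 = 553.62 lb/h.
U = (1−0.651)×553.62 + 1104.3 = 1297.5 lb/h.
Recycle W = (1−0.244)×1297.5 = 980.91 lb/h.

980.9 lb/h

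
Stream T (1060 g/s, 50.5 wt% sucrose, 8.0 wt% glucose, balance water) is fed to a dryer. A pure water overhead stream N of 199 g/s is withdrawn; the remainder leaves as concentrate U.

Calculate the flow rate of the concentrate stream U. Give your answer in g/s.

861 g/s

Concentrate = 1060 − 199 = 861 g/s.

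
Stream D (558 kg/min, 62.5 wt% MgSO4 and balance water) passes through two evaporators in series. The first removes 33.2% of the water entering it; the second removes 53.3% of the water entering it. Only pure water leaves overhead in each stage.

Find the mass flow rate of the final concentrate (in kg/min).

water in feed = 558×0.375 = 209.25 kg/min.
After stage 1: water left = (1−0.332)×209.25 = 139.78; stream total = 488.53 kg/min.
After stage 2: water left = (1−0.533)×139.78 = 65.277; final concentrate = 414.03 kg/min.

414 kg/min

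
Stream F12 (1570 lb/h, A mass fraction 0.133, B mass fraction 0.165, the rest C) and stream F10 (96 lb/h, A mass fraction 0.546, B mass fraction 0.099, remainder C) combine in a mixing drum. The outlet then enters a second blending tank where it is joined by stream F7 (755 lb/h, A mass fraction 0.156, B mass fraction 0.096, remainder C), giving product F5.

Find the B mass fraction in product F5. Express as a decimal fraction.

0.141

Overall, product flow = 2421 lb/h.
B in = 1570×0.165 + 96×0.099 + 755×0.096 = 341.03 lb/h.
B fraction in F5 = 0.141.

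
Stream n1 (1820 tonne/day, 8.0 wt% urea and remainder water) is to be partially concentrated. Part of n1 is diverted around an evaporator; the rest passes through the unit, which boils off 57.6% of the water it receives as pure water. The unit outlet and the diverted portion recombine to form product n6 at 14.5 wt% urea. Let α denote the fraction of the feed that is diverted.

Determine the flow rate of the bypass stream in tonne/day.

All 1820×0.080 = 145.6 tonne/day of urea reaches n6, so n6 = 145.6/0.145 = 1004.1 tonne/day and vapour = 815.86 tonne/day.
The evaporator receives (1−α)·1820 of feed at 0.920 water and removes 0.576 of that water:
0.576×0.920×(1−α)×1820 = 815.86
(1−α) = 815.86/964.45 = 0.8459;  α = 0.1541.
Bypass flow = 0.1541×1820 = 280.41 tonne/day.

280.4 tonne/day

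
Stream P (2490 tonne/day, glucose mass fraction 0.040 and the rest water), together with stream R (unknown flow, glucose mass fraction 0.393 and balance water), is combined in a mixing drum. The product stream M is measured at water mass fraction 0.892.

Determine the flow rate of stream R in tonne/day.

594.1 tonne/day

Let R be the unknown flow. Total out = 2490 + R.
water balance: 2390.4 + 0.607·R = 0.892·(2490 + R)
(0.607 − 0.892)·R = 0.892×2490 − 2390.4 = -169.32
R = -169.32 / -0.285 = 594.11 tonne/day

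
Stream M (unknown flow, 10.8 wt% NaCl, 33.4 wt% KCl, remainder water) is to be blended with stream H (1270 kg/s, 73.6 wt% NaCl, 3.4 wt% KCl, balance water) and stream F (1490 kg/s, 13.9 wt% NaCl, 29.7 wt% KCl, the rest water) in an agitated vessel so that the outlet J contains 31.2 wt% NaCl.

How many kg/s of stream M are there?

Let M be the unknown flow. Total out = 2760 + M.
NaCl balance: 1141.8 + 0.108·M = 0.312·(2760 + M)
(0.108 − 0.312)·M = 0.312×2760 − 1141.8 = -280.71
M = -280.71 / -0.204 = 1376 kg/s

1376 kg/s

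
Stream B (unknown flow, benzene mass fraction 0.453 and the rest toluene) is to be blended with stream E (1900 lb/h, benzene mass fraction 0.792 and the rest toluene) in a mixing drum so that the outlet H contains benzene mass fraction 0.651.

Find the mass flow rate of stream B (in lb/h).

Let B be the unknown flow. Total out = 1900 + B.
benzene balance: 1504.8 + 0.453·B = 0.651·(1900 + B)
(0.453 − 0.651)·B = 0.651×1900 − 1504.8 = -267.9
B = -267.9 / -0.198 = 1353 lb/h

1353 lb/h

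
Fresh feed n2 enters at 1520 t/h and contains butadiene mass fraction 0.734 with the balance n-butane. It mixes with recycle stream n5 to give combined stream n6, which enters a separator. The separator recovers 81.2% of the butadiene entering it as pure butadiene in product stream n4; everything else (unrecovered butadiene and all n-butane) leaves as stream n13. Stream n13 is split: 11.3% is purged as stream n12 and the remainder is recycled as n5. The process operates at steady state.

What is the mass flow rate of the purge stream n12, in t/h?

n-butane enters only via n2 and leaves only via the purge: 1520×0.266 = 0.113×(n-butane in n13), and the separator passes all n-butane, so n-butane in n6 = n-butane in n13 = 3578.1 t/h.
butadiene in n6: m_A = 1520×0.734 + (1−0.113)·(1−0.812)·m_A, so m_A = 1115.7/0.8332 = 1339 t/h.
n13 = (1−0.812)×1339 + 3578.1 = 3829.8 t/h.
Purge n12 = 0.113×3829.8 = 432.76 t/h.

432.8 t/h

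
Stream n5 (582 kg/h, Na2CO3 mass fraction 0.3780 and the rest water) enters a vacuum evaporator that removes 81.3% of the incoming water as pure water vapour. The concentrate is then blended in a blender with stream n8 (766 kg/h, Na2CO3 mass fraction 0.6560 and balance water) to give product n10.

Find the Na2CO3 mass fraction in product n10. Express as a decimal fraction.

Vapour removed = 0.813×0.622×582 = 294.31 kg/h; concentrate = 287.69 kg/h.
Na2CO3 reaching the mixer = 220 (from concentrate) + 766×0.656 = 722.49 kg/h.
Product flow = 287.69 + 766 = 1053.7 kg/h; Na2CO3 fraction = 0.6857.

0.6857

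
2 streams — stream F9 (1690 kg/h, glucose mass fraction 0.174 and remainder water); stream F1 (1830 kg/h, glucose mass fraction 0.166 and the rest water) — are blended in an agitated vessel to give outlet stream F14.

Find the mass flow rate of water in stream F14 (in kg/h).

water out = water in = 1690×0.826 + 1830×0.834 = 2922.2 kg/h.

2922 kg/h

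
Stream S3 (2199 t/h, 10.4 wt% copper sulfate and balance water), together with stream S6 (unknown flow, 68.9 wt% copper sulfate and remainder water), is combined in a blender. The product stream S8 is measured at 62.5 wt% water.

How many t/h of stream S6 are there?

Let S6 be the unknown flow. Total out = 2199 + S6.
water balance: 1970.3 + 0.311·S6 = 0.625·(2199 + S6)
(0.311 − 0.625)·S6 = 0.625×2199 − 1970.3 = -595.93
S6 = -595.93 / -0.314 = 1897.9 t/h

1898 t/h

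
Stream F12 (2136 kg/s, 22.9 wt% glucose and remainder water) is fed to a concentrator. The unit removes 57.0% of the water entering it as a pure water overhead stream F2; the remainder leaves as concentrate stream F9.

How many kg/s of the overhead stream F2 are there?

938.7 kg/s

water entering = 2136×0.771 = 1646.9 kg/s; overhead removed = 0.570×1646.9 = 938.71 kg/s.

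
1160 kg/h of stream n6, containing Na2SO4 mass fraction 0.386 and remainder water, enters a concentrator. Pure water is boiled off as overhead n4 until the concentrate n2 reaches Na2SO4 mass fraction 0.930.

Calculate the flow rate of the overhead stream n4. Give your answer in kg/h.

678.5 kg/h

Na2SO4 is conserved: 1160×0.386 = 447.76 kg/h all reports to the concentrate.
Concentrate = 447.76/(target fraction) = 481.46 kg/h.
Overhead = 1160 − 481.46 = 678.54 kg/h.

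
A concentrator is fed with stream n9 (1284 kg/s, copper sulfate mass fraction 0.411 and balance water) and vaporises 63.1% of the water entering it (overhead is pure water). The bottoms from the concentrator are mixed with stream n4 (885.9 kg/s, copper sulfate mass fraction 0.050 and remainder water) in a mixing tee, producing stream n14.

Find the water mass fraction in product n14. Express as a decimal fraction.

Vapour removed = 0.631×0.589×1284 = 477.21 kg/s; concentrate = 806.79 kg/s.
water reaching the mixer = 279.07 (from concentrate) + 885.9×0.950 = 1120.7 kg/s.
Product flow = 806.79 + 885.9 = 1692.7 kg/s; water fraction = 0.662.

0.662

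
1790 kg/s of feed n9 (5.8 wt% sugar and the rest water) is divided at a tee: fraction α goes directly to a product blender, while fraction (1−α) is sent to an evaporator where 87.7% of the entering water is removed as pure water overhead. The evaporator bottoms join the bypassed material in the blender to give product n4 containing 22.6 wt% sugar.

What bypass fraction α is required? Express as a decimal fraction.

All 1790×0.058 = 103.82 kg/s of sugar reaches n4, so n4 = 103.82/0.226 = 459.38 kg/s and vapour = 1330.6 kg/s.
The evaporator receives (1−α)·1790 of feed at 0.942 water and removes 0.877 of that water:
0.877×0.942×(1−α)×1790 = 1330.6
(1−α) = 1330.6/1478.8 = 0.8998;  α = 0.1002.

0.100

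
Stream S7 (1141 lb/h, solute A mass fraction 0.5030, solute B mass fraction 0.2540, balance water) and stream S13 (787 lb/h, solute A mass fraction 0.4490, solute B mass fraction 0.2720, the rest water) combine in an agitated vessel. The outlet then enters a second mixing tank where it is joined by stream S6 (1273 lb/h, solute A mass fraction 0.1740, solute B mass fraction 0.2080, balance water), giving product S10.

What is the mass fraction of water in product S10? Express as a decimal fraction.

Overall, product flow = 3201 lb/h.
water in = 1141×0.243 + 787×0.279 + 1273×0.618 = 1283.5 lb/h.
water fraction in S10 = 0.4010.

0.4010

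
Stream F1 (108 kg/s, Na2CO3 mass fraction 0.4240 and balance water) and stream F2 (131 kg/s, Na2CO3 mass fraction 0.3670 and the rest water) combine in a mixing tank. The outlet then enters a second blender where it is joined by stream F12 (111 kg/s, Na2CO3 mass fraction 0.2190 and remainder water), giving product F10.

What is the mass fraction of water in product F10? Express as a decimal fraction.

0.6623

Overall, product flow = 350 kg/s.
water in = 108×0.576 + 131×0.633 + 111×0.781 = 231.82 kg/s.
water fraction in F10 = 0.6623.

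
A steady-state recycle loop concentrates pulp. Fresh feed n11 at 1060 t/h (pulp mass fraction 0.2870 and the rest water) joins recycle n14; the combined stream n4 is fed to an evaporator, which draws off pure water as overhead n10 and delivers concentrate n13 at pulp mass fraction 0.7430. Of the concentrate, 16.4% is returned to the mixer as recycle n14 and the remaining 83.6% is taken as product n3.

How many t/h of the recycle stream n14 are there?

80.32 t/h

Overall pulp balance (none leaves overhead): pulp in fresh feed = pulp in product, i.e. 1060×0.287 = (1−0.164)·n13·0.743.
n13 = 304.22/(0.743×0.836) = 489.77 t/h.
Recycle n14 = 0.164×489.77 = 80.322 t/h.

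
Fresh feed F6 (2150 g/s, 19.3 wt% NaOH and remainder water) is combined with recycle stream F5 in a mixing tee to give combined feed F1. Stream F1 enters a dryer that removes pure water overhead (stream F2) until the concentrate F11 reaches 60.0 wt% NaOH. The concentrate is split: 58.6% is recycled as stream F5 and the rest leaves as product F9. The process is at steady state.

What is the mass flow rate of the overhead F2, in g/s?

1458 g/s

Overall NaOH balance (none leaves overhead): NaOH in fresh feed = NaOH in product, i.e. 2150×0.193 = (1−0.586)·F11·0.600.
F11 = 414.95/(0.600×0.414) = 1670.5 g/s.
Recycle F5 = 0.586×1670.5 = 978.91 g/s.
Combined feed F1 = 2150 + 978.91 = 3128.9 g/s.
Overhead F2 = F1 − F11 = 3128.9 − 1670.5 = 1458.4 g/s.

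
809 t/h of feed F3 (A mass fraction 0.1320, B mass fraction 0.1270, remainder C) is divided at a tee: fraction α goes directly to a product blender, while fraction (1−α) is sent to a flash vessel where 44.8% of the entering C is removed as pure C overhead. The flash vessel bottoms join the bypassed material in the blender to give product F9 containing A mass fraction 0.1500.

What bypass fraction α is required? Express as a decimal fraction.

All 809×0.132 = 106.79 t/h of A reaches F9, so F9 = 106.79/0.150 = 711.92 t/h and vapour = 97.08 t/h.
The evaporator receives (1−α)·809 of feed at 0.741 C and removes 0.448 of that C:
0.448×0.741×(1−α)×809 = 97.08
(1−α) = 97.08/268.56 = 0.3615;  α = 0.6385.

0.639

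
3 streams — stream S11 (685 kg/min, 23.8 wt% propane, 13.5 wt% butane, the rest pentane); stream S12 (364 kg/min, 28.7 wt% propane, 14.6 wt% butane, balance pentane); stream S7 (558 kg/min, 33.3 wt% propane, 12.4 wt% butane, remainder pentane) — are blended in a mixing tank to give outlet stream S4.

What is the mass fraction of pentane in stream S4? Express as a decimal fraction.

Total flow out = 685 + 364 + 558 = 1607 kg/min.
pentane in = 685×0.627 + 364×0.567 + 558×0.543 = 938.88 kg/min.
pentane mass fraction in S4 = 938.88/1607 = 0.584.

0.584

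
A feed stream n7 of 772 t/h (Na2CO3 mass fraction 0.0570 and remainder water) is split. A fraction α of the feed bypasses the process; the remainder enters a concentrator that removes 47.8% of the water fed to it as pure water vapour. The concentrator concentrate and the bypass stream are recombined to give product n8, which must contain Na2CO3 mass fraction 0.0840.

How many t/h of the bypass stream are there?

221.5 t/h

All 772×0.057 = 44.004 t/h of Na2CO3 reaches n8, so n8 = 44.004/0.084 = 523.86 t/h and vapour = 248.14 t/h.
The evaporator receives (1−α)·772 of feed at 0.943 water and removes 0.478 of that water:
0.478×0.943×(1−α)×772 = 248.14
(1−α) = 248.14/347.98 = 0.7131;  α = 0.2869.
Bypass flow = 0.2869×772 = 221.49 t/h.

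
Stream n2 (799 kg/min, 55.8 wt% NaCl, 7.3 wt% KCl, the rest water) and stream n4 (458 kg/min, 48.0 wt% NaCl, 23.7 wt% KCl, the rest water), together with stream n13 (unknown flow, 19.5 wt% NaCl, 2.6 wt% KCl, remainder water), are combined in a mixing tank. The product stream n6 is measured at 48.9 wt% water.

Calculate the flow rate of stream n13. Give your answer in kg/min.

Let n13 be the unknown flow. Total out = 1257 + n13.
water balance: 424.44 + 0.779·n13 = 0.489·(1257 + n13)
(0.779 − 0.489)·n13 = 0.489×1257 − 424.44 = 190.23
n13 = 190.23 / 0.290 = 655.96 kg/min

656 kg/min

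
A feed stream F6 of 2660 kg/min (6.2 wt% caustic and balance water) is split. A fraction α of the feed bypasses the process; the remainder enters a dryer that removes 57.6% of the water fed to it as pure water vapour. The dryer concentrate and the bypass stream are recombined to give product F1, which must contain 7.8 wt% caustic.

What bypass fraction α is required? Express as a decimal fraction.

All 2660×0.062 = 164.92 kg/min of caustic reaches F1, so F1 = 164.92/0.078 = 2114.4 kg/min and vapour = 545.64 kg/min.
The evaporator receives (1−α)·2660 of feed at 0.938 water and removes 0.576 of that water:
0.576×0.938×(1−α)×2660 = 545.64
(1−α) = 545.64/1437.2 = 0.3797;  α = 0.6203.

0.620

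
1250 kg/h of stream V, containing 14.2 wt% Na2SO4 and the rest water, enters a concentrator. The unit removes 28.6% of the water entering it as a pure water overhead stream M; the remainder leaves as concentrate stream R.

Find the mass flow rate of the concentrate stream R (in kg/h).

water entering = 1250×0.858 = 1072.5 kg/h; overhead removed = 0.286×1072.5 = 306.73 kg/h.
Concentrate = 1250 − 306.73 = 943.27 kg/h.

943.3 kg/h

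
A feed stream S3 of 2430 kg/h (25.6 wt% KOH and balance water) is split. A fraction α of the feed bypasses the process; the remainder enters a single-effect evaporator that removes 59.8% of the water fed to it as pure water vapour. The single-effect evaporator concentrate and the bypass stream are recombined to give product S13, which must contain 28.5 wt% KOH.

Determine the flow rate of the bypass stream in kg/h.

1874 kg/h

All 2430×0.256 = 622.08 kg/h of KOH reaches S13, so S13 = 622.08/0.285 = 2182.7 kg/h and vapour = 247.26 kg/h.
The evaporator receives (1−α)·2430 of feed at 0.744 water and removes 0.598 of that water:
0.598×0.744×(1−α)×2430 = 247.26
(1−α) = 247.26/1081.1 = 0.2287;  α = 0.7713.
Bypass flow = 0.7713×2430 = 1874.2 kg/h.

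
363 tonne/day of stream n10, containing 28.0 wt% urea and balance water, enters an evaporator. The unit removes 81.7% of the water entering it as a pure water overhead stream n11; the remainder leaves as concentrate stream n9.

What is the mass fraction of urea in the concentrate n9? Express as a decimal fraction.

0.680

urea is not removed: 363×0.280 = 101.64 tonne/day of urea enters n9.
water entering = 363×0.720 = 261.36 tonne/day; overhead removed = 0.817×261.36 = 213.53 tonne/day.
Concentrate = 363 − 213.53 = 149.47 tonne/day.
Mass fraction = 101.64/149.47 = 0.680.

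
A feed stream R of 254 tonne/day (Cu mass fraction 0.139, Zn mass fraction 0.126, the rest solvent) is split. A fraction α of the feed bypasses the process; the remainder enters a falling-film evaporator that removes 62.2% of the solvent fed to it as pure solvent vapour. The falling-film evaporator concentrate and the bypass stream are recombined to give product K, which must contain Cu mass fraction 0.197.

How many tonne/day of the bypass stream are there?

90.42 tonne/day

All 254×0.139 = 35.306 tonne/day of Cu reaches K, so K = 35.306/0.197 = 179.22 tonne/day and vapour = 74.782 tonne/day.
The evaporator receives (1−α)·254 of feed at 0.735 solvent and removes 0.622 of that solvent:
0.622×0.735×(1−α)×254 = 74.782
(1−α) = 74.782/116.12 = 0.6440;  α = 0.3560.
Bypass flow = 0.3560×254 = 90.425 tonne/day.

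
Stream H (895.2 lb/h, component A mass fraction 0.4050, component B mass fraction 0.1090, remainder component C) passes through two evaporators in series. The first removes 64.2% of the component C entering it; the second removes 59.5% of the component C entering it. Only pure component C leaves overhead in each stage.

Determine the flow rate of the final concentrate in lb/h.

523.2 lb/h

component C in feed = 895.2×0.486 = 435.07 lb/h.
After stage 1: component C left = (1−0.642)×435.07 = 155.75; stream total = 615.89 lb/h.
After stage 2: component C left = (1−0.595)×155.75 = 63.08; final concentrate = 523.21 lb/h.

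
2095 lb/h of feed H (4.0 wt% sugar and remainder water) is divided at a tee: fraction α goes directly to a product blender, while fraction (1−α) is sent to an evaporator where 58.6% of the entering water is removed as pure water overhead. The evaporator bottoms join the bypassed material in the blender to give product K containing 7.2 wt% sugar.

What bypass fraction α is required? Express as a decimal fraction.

All 2095×0.040 = 83.8 lb/h of sugar reaches K, so K = 83.8/0.072 = 1163.9 lb/h and vapour = 931.11 lb/h.
The evaporator receives (1−α)·2095 of feed at 0.960 water and removes 0.586 of that water:
0.586×0.960×(1−α)×2095 = 931.11
(1−α) = 931.11/1178.6 = 0.7900;  α = 0.2100.

0.210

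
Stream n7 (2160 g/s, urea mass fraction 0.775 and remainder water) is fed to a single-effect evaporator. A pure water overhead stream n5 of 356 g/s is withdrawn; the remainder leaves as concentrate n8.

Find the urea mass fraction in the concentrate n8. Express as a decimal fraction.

urea is not removed: 2160×0.775 = 1674 g/s of urea enters n8.
Concentrate = 2160 − 356 = 1804 g/s.
Mass fraction = 1674/1804 = 0.928.

0.928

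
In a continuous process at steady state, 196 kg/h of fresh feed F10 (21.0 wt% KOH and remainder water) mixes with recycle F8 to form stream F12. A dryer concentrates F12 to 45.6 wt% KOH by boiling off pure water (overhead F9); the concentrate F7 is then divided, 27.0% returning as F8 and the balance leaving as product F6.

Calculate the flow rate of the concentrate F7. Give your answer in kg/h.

Overall KOH balance (none leaves overhead): KOH in fresh feed = KOH in product, i.e. 196×0.210 = (1−0.270)·F7·0.456.
F7 = 41.16/(0.456×0.730) = 123.65 kg/h.

123.6 kg/h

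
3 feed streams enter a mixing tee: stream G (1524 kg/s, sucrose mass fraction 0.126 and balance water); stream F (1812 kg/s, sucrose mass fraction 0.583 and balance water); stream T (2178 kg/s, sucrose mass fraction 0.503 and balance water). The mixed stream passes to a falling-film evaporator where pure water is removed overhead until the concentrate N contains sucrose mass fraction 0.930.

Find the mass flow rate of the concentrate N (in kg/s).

sucrose entering = 1524×0.126 + 1812×0.583 + 2178×0.503 = 2344 kg/s.
All sucrose reports to N, so N = 2344/0.930 = 2520.4 kg/s.

2520 kg/s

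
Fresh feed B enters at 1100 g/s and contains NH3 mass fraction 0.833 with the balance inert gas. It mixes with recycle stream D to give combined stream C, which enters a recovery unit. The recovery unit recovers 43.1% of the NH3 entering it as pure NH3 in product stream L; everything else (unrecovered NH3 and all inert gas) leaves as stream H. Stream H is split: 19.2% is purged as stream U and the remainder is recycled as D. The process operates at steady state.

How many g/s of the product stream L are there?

NH3 in C: m_A = 1100×0.833 + (1−0.192)·(1−0.431)·m_A, so m_A = 916.3/0.5402 = 1696.1 g/s.
Product L = 0.431×1696.1 = 731.01 g/s.

731 g/s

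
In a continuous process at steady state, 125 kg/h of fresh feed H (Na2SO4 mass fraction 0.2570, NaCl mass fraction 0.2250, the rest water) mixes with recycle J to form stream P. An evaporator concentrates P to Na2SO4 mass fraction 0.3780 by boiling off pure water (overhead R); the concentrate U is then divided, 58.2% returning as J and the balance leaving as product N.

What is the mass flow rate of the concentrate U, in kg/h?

203.3 kg/h

Overall Na2SO4 balance (none leaves overhead): Na2SO4 in fresh feed = Na2SO4 in product, i.e. 125×0.257 = (1−0.582)·U·0.378.
U = 32.125/(0.378×0.418) = 203.32 kg/h.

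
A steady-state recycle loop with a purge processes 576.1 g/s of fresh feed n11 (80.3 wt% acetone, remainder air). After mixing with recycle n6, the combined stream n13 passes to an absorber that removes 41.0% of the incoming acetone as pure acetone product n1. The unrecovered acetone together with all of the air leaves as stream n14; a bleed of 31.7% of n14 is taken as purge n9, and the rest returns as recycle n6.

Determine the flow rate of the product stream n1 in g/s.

acetone in n13: m_A = 576.1×0.803 + (1−0.317)·(1−0.410)·m_A, so m_A = 462.61/0.5970 = 774.85 g/s.
Product n1 = 0.410×774.85 = 317.69 g/s.

317.7 g/s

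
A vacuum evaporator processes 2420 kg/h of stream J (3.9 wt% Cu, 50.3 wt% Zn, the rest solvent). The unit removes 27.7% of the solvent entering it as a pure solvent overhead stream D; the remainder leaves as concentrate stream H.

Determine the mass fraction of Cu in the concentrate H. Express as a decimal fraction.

0.0447

Cu is not removed: 2420×0.039 = 94.38 kg/h of Cu enters H.
solvent entering = 2420×0.458 = 1108.4 kg/h; overhead removed = 0.277×1108.4 = 307.02 kg/h.
Concentrate = 2420 − 307.02 = 2113 kg/h.
Mass fraction = 94.38/2113 = 0.0447.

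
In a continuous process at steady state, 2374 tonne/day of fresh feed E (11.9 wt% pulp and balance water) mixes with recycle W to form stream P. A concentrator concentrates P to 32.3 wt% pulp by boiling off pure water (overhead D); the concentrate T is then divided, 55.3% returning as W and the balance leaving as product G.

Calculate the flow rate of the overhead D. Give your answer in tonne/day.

Overall pulp balance (none leaves overhead): pulp in fresh feed = pulp in product, i.e. 2374×0.119 = (1−0.553)·T·0.323.
T = 282.51/(0.323×0.447) = 1956.7 tonne/day.
Recycle W = 0.553×1956.7 = 1082 tonne/day.
Combined feed P = 2374 + 1082 = 3456 tonne/day.
Overhead D = P − T = 3456 − 1956.7 = 1499.4 tonne/day.

1499 tonne/day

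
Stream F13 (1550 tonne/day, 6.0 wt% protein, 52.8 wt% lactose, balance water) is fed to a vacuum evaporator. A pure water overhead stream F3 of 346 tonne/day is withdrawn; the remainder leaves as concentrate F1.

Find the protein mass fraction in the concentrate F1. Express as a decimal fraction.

0.077

protein is not removed: 1550×0.060 = 93 tonne/day of protein enters F1.
Concentrate = 1550 − 346 = 1204 tonne/day.
Mass fraction = 93/1204 = 0.077.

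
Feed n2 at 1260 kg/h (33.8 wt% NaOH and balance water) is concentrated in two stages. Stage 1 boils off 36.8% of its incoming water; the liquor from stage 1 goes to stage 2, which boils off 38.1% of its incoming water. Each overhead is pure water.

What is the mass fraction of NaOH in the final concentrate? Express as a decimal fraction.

0.566

water in feed = 1260×0.662 = 834.12 kg/h.
After stage 1: water left = (1−0.368)×834.12 = 527.16; stream total = 953.04 kg/h.
After stage 2: water left = (1−0.381)×527.16 = 326.31; final concentrate = 752.19 kg/h.
NaOH fraction = 425.88/752.19 = 0.566.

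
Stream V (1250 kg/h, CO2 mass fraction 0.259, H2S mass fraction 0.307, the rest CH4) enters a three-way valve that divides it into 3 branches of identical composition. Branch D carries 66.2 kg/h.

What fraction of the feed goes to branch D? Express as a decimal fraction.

0.053

Fraction to D = 66.2/1250 = 0.0530.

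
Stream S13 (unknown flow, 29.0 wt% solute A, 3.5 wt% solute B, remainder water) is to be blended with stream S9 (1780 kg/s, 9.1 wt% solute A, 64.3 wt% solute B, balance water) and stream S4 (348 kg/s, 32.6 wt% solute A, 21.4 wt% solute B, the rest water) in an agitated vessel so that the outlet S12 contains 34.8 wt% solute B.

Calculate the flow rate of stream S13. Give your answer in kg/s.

Let S13 be the unknown flow. Total out = 2128 + S13.
solute B balance: 1219 + 0.035·S13 = 0.348·(2128 + S13)
(0.035 − 0.348)·S13 = 0.348×2128 − 1219 = -478.47
S13 = -478.47 / -0.313 = 1528.7 kg/s

1529 kg/s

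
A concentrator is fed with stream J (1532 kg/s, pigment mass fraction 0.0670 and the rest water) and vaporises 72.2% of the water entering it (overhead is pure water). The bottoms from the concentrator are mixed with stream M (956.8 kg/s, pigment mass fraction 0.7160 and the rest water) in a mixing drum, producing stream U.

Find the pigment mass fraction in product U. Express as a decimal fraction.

0.5407

Vapour removed = 0.722×0.933×1532 = 1032 kg/s; concentrate = 500 kg/s.
pigment reaching the mixer = 102.64 (from concentrate) + 956.8×0.716 = 787.71 kg/s.
Product flow = 500 + 956.8 = 1456.8 kg/s; pigment fraction = 0.5407.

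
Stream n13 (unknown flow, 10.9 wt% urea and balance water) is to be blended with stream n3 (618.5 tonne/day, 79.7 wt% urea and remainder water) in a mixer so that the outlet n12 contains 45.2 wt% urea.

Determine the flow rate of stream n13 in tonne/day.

Let n13 be the unknown flow. Total out = 618.5 + n13.
urea balance: 492.94 + 0.109·n13 = 0.452·(618.5 + n13)
(0.109 − 0.452)·n13 = 0.452×618.5 − 492.94 = -213.38
n13 = -213.38 / -0.343 = 622.11 tonne/day

622.1 tonne/day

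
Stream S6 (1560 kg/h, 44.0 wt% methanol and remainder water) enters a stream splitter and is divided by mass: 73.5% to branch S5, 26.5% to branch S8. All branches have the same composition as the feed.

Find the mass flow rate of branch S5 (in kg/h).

Branch S5 flow = 0.735×1560 = 1146.6 kg/h.

1147 kg/h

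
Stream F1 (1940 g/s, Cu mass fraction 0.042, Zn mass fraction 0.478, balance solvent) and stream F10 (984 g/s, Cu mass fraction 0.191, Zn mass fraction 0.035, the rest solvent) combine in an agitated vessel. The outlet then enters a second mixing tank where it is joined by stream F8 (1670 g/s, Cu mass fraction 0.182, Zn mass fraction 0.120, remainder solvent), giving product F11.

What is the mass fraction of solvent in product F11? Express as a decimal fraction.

Overall, product flow = 4594 g/s.
solvent in = 1940×0.480 + 984×0.774 + 1670×0.698 = 2858.5 g/s.
solvent fraction in F11 = 0.622.

0.622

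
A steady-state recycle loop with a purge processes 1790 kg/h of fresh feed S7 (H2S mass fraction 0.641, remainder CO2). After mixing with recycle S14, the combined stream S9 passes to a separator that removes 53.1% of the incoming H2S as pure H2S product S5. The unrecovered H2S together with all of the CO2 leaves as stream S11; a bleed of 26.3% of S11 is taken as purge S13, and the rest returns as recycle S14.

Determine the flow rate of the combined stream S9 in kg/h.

4197 kg/h

CO2 enters only via S7 and leaves only via the purge: 1790×0.359 = 0.263×(CO2 in S11), and the separator passes all CO2, so CO2 in S9 = CO2 in S11 = 2443.4 kg/h.
H2S in S9: m_A = 1790×0.641 + (1−0.263)·(1−0.531)·m_A, so m_A = 1147.4/0.6543 = 1753.5 kg/h.
S9 = 1753.5 + 2443.4 = 4196.9 kg/h.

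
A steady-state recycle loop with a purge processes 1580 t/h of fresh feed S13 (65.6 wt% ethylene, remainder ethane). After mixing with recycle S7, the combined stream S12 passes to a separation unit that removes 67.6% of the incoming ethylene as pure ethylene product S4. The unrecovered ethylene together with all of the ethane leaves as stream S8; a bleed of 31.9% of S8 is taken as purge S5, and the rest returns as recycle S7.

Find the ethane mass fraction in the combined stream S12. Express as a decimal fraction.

ethane enters only via S13 and leaves only via the purge: 1580×0.344 = 0.319×(ethane in S8), and the separation unit passes all ethane, so ethane in S12 = ethane in S8 = 1703.8 t/h.
ethylene in S12: m_A = 1580×0.656 + (1−0.319)·(1−0.676)·m_A, so m_A = 1036.5/0.7794 = 1329.9 t/h.
S12 = 1329.9 + 1703.8 = 3033.7 t/h.
ethane fraction in S12 = 1703.8/3033.7 = 0.562.

0.562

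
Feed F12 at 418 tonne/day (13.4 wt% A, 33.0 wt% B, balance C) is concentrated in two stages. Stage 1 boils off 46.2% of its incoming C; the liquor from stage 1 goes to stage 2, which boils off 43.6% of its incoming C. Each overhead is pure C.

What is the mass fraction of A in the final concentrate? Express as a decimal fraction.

C in feed = 418×0.536 = 224.05 tonne/day.
After stage 1: C left = (1−0.462)×224.05 = 120.54; stream total = 314.49 tonne/day.
After stage 2: C left = (1−0.436)×120.54 = 67.983; final concentrate = 261.94 tonne/day.
A fraction = 56.012/261.94 = 0.2138.

0.2138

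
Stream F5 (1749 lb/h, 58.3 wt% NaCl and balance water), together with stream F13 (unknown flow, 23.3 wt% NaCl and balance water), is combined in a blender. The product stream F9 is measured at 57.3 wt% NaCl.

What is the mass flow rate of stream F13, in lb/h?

Let F13 be the unknown flow. Total out = 1749 + F13.
NaCl balance: 1019.7 + 0.233·F13 = 0.573·(1749 + F13)
(0.233 − 0.573)·F13 = 0.573×1749 − 1019.7 = -17.49
F13 = -17.49 / -0.340 = 51.441 lb/h

51.44 lb/h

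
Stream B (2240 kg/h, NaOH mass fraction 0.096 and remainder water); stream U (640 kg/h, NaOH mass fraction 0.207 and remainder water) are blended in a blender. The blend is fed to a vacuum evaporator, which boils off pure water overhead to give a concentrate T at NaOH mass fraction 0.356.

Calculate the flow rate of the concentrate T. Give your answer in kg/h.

NaOH entering = 2240×0.096 + 640×0.207 = 347.52 kg/h.
All NaOH reports to T, so T = 347.52/0.356 = 976.18 kg/h.

976.2 kg/h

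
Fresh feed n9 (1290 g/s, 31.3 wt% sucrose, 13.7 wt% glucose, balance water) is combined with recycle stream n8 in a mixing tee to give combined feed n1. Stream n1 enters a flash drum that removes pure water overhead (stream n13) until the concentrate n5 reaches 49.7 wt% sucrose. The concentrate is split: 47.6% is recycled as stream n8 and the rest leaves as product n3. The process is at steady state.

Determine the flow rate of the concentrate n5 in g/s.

Overall sucrose balance (none leaves overhead): sucrose in fresh feed = sucrose in product, i.e. 1290×0.313 = (1−0.476)·n5·0.497.
n5 = 403.77/(0.497×0.524) = 1550.4 g/s.

1550 g/s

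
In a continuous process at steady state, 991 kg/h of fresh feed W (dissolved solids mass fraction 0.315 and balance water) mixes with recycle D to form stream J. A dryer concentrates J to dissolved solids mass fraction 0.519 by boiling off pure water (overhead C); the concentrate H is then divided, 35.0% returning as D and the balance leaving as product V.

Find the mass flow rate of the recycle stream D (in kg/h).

323.9 kg/h

Overall dissolved solids balance (none leaves overhead): dissolved solids in fresh feed = dissolved solids in product, i.e. 991×0.315 = (1−0.350)·H·0.519.
H = 312.17/(0.519×0.650) = 925.34 kg/h.
Recycle D = 0.350×925.34 = 323.87 kg/h.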